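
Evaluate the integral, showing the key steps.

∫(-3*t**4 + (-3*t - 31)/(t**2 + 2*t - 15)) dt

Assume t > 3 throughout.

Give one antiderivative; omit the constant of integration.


Step 1. Rewrite: now ∫(-3*t**4) dt + ∫((-3*t - 31)/(t**2 + 2*t - 15)) dt.
Step 2. Decompose ∫((-3*t - 31)/(t**2 + 2*t - 15)) dt by partial fractions, (-3*t - 31)/(t**2 + 2*t - 15) = 2/(t + 5) - 5/(t - 3): now ∫(-3*t**4) dt + ∫(-5/(t - 3)) dt + ∫(2/(t + 5)) dt.
Step 3. Evaluate the standard form [assuming t > -5]: now 2*log(t + 5) + ∫(-3*t**4) dt + ∫(-5/(t - 3)) dt.
Step 4. Evaluate the standard form [assuming t > 3]: now -5*log(t - 3) + 2*log(t + 5) + ∫(-3*t**4) dt.
Step 5. Evaluate the standard form: now -3*t**5/5 - 5*log(t - 3) + 2*log(t + 5).
Answer: -3*t**5/5 - 5*log(t - 3) + 2*log(t + 5).


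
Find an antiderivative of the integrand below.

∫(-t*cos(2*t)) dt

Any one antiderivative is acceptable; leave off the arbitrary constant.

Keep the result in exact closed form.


Answer: -t*sin(2*t)/2 - cos(2*t)/4.


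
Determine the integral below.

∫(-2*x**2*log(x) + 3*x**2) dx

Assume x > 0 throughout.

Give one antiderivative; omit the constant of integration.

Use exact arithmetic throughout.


Answer: -2*x**3*log(x)/3 + 11*x**3/9.


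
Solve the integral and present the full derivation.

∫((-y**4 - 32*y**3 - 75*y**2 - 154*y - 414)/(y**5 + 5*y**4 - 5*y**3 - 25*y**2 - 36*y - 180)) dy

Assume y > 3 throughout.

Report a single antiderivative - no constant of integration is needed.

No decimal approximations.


Step 1. Decompose ∫((-y**4 - 32*y**3 - 75*y**2 - 154*y - 414)/(y**5 + 5*y**4 - 5*y**3 - 25*y**2 - 36*y - 180)) dy by partial fractions, (-y**4 - 32*y**3 - 75*y**2 - 154*y - 414)/(y**5 + 5*y**4 - 5*y**3 - 25*y**2 - 36*y - 180) = 2/(y**2 + 4) + 4/(y + 5) - 1/(y + 3) - 4/(y - 3): now ∫(-4/(y - 3)) dy + ∫(-1/(y + 3)) dy + ∫(4/(y + 5)) dy + ∫(2/(y**2 + 4)) dy.
Step 2. Evaluate the standard form [assuming y > -5]: now 4*log(y + 5) + ∫(-4/(y - 3)) dy + ∫(-1/(y + 3)) dy + ∫(2/(y**2 + 4)) dy.
Step 3. Evaluate the standard form [assuming y > 3]: now -4*log(y - 3) + 4*log(y + 5) + ∫(-1/(y + 3)) dy + ∫(2/(y**2 + 4)) dy.
Step 4. Evaluate the standard form [assuming y > -3]: now -4*log(y - 3) - log(y + 3) + 4*log(y + 5) + ∫(2/(y**2 + 4)) dy.
Step 5. Evaluate the standard form: now -4*log(y - 3) - log(y + 3) + 4*log(y + 5) + atan(y/2).
Answer: -4*log(y - 3) - log(y + 3) + 4*log(y + 5) + atan(y/2).


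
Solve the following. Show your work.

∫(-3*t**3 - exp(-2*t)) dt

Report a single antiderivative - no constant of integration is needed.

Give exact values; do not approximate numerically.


Step 1. Rewrite: now ∫(-3*t**3) dt + ∫(-exp(-2*t)) dt.
Step 2. Evaluate the standard form: now ∫(-3*t**3) dt + exp(-2*t)/2.
Step 3. Evaluate the standard form: now -3*t**4/4 + exp(-2*t)/2.
Answer: -3*t**4/4 + exp(-2*t)/2.


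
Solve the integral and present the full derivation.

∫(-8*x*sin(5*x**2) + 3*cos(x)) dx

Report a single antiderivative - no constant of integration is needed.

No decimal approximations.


Step 1. Rewrite: now ∫(-8*x*sin(5*x**2)) dx + ∫(3*cos(x)) dx.
Step 2. Evaluate the standard form: now 3*sin(x) + ∫(-8*x*sin(5*x**2)) dx.
Step 3. Substitute u = x**2, turning ∫(-8*x*sin(5*x**2)) dx into ∫(-4*sin(5*u)) du: now 3*sin(x) + ∫(-4*sin(5*u)) du.
Step 4. Evaluate the standard form: now 3*sin(x) + 4*cos(5*u)/5.
Step 5. Substitute back u = x**2: now 3*sin(x) + 4*cos(5*x**2)/5.
Answer: 3*sin(x) + 4*cos(5*x**2)/5.


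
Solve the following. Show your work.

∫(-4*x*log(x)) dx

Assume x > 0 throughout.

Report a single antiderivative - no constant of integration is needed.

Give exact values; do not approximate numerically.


Step 1. Integrate ∫(-4*x*log(x)) dx by parts with u = log(x), dv = (-4*x) dx, so v = -2*x**2 [assuming x > 0]: now -2*x**2*log(x) + ∫(2*x) dx.
Step 2. Evaluate the standard form: now -2*x**2*log(x) + x**2.
Answer: -2*x**2*log(x) + x**2.


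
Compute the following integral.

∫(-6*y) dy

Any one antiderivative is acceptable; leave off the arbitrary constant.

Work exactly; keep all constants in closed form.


Answer: -3*y**2.


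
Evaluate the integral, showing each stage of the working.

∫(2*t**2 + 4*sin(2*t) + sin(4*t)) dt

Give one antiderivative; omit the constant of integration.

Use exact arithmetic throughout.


Step 1. Rewrite: now ∫(2*t**2) dt + ∫(4*sin(2*t)) dt + ∫(sin(4*t)) dt.
Step 2. Evaluate the standard form: now 2*t**3/3 + ∫(4*sin(2*t)) dt + ∫(sin(4*t)) dt.
Step 3. Evaluate the standard form: now 2*t**3/3 - 2*cos(2*t) + ∫(sin(4*t)) dt.
Step 4. Evaluate the standard form: now 2*t**3/3 - 2*cos(2*t) - cos(4*t)/4.
Answer: 2*t**3/3 - 2*cos(2*t) - cos(4*t)/4.


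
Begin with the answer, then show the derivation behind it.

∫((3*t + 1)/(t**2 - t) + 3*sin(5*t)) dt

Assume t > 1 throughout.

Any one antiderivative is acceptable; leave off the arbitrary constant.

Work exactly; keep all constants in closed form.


The answer is -log(t) + 4*log(t - 1) - 3*cos(5*t)/5.
Step 1. Rewrite: now ∫((3*t + 1)/(t**2 - t)) dt + ∫(3*sin(5*t)) dt.
Step 2. Decompose ∫((3*t + 1)/(t**2 - t)) dt by partial fractions, (3*t + 1)/(t**2 - t) = 4/(t - 1) - 1/t: now ∫(-1/t) dt + ∫(4/(t - 1)) dt + ∫(3*sin(5*t)) dt.
Step 3. Evaluate the standard form [assuming t > 1]: now 4*log(t - 1) + ∫(-1/t) dt + ∫(3*sin(5*t)) dt.
Step 4. Evaluate the standard form [assuming t > 0]: now -log(t) + 4*log(t - 1) + ∫(3*sin(5*t)) dt.
Step 5. Evaluate the standard form: now -log(t) + 4*log(t - 1) - 3*cos(5*t)/5.
Answer: -log(t) + 4*log(t - 1) - 3*cos(5*t)/5.


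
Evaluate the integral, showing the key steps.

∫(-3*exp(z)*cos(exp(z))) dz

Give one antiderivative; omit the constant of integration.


Step 1. Substitute u = exp(z), turning ∫(-3*exp(z)*cos(exp(z))) dz into ∫(-3*cos(u)) du: now ∫(-3*cos(u)) du.
Step 2. Evaluate the standard form: now -3*sin(u).
Step 3. Substitute back u = exp(z): now -3*sin(exp(z)).
Answer: -3*sin(exp(z)).


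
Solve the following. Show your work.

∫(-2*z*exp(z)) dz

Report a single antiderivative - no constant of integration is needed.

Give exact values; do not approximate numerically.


Step 1. Integrate ∫(-2*z*exp(z)) dz by parts with u = z, dv = (-2*exp(z)) dz, so v = -2*exp(z): now -2*z*exp(z) + ∫(2*exp(z)) dz.
Step 2. Evaluate the standard form: now -2*z*exp(z) + 2*exp(z).
Answer: -2*z*exp(z) + 2*exp(z).


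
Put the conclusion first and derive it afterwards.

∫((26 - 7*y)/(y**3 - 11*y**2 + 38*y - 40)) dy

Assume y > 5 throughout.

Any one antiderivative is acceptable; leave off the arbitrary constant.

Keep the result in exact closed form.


The answer is -3*log(y - 5) + log(y - 4) + 2*log(y - 2).
Step 1. Decompose ∫((26 - 7*y)/(y**3 - 11*y**2 + 38*y - 40)) dy by partial fractions, (26 - 7*y)/(y**3 - 11*y**2 + 38*y - 40) = 2/(y - 2) + 1/(y - 4) - 3/(y - 5): now ∫(-3/(y - 5)) dy + ∫(1/(y - 4)) dy + ∫(2/(y - 2)) dy.
Step 2. Evaluate the standard form [assuming y > 4]: now log(y - 4) + ∫(-3/(y - 5)) dy + ∫(2/(y - 2)) dy.
Step 3. Evaluate the standard form [assuming y > 5]: now -3*log(y - 5) + log(y - 4) + ∫(2/(y - 2)) dy.
Step 4. Evaluate the standard form [assuming y > 2]: now -3*log(y - 5) + log(y - 4) + 2*log(y - 2).
Answer: -3*log(y - 5) + log(y - 4) + 2*log(y - 2).


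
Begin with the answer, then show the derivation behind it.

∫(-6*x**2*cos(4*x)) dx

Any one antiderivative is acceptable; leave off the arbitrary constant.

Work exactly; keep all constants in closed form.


The answer is -3*x**2*sin(4*x)/2 - 3*x*cos(4*x)/4 + 3*sin(4*x)/16.
Step 1. Integrate ∫(-6*x**2*cos(4*x)) dx by parts with u = x**2, dv = (-6*cos(4*x)) dx, so v = -3*sin(4*x)/2: now -3*x**2*sin(4*x)/2 + ∫(3*x*sin(4*x)) dx.
Step 2. Integrate ∫(3*x*sin(4*x)) dx by parts with u = x, dv = (3*sin(4*x)) dx, so v = -3*cos(4*x)/4: now -3*x**2*sin(4*x)/2 - 3*x*cos(4*x)/4 + ∫(3*cos(4*x)/4) dx.
Step 3. Evaluate the standard form: now -3*x**2*sin(4*x)/2 - 3*x*cos(4*x)/4 + 3*sin(4*x)/16.
Answer: -3*x**2*sin(4*x)/2 - 3*x*cos(4*x)/4 + 3*sin(4*x)/16.


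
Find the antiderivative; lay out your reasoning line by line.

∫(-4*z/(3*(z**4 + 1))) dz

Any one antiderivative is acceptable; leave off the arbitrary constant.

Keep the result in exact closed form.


Step 1. Substitute u = z**2, turning ∫(-4*z/(3*(z**4 + 1))) dz into ∫(-2/(3*(u**2 + 1))) du: now ∫(-2/(3*(u**2 + 1))) du.
Step 2. Evaluate the standard form: now -2*atan(u)/3.
Step 3. Substitute back u = z**2: now -2*atan(z**2)/3.
Answer: -2*atan(z**2)/3.


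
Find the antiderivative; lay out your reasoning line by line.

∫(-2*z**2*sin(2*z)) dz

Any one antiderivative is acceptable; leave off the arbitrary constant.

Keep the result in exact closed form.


Step 1. Integrate ∫(-2*z**2*sin(2*z)) dz by parts with u = z**2, dv = (-2*sin(2*z)) dz, so v = cos(2*z): now z**2*cos(2*z) + ∫(-2*z*cos(2*z)) dz.
Step 2. Integrate ∫(-2*z*cos(2*z)) dz by parts with u = z, dv = (-2*cos(2*z)) dz, so v = -sin(2*z): now z**2*cos(2*z) - z*sin(2*z) + ∫(sin(2*z)) dz.
Step 3. Evaluate the standard form: now z**2*cos(2*z) - z*sin(2*z) - cos(2*z)/2.
Answer: z**2*cos(2*z) - z*sin(2*z) - cos(2*z)/2.


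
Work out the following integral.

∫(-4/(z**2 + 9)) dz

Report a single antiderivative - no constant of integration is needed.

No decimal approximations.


Answer: -4*atan(z/3)/3.


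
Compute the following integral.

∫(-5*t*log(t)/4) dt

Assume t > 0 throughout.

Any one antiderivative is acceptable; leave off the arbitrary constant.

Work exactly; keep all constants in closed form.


Answer: -5*t**2*log(t)/8 + 5*t**2/16.


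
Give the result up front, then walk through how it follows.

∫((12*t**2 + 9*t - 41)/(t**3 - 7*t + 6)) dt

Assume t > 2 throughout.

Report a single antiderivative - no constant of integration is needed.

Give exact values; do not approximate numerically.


The answer is 5*log(t - 2) + 5*log(t - 1) + 2*log(t + 3).
Step 1. Decompose ∫((12*t**2 + 9*t - 41)/(t**3 - 7*t + 6)) dt by partial fractions, (12*t**2 + 9*t - 41)/(t**3 - 7*t + 6) = 2/(t + 3) + 5/(t - 1) + 5/(t - 2): now ∫(5/(t - 2)) dt + ∫(5/(t - 1)) dt + ∫(2/(t + 3)) dt.
Step 2. Evaluate the standard form [assuming t > -3]: now 2*log(t + 3) + ∫(5/(t - 2)) dt + ∫(5/(t - 1)) dt.
Step 3. Evaluate the standard form [assuming t > 1]: now 5*log(t - 1) + 2*log(t + 3) + ∫(5/(t - 2)) dt.
Step 4. Evaluate the standard form [assuming t > 2]: now 5*log(t - 2) + 5*log(t - 1) + 2*log(t + 3).
Answer: 5*log(t - 2) + 5*log(t - 1) + 2*log(t + 3).


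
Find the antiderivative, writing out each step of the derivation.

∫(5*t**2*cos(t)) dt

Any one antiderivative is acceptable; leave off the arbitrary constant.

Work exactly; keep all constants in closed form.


Step 1. Integrate ∫(5*t**2*cos(t)) dt by parts with u = t**2, dv = (5*cos(t)) dt, so v = 5*sin(t): now 5*t**2*sin(t) + ∫(-10*t*sin(t)) dt.
Step 2. Integrate ∫(-10*t*sin(t)) dt by parts with u = t, dv = (-10*sin(t)) dt, so v = 10*cos(t): now 5*t**2*sin(t) + 10*t*cos(t) + ∫(-10*cos(t)) dt.
Step 3. Evaluate the standard form: now 5*t**2*sin(t) + 10*t*cos(t) - 10*sin(t).
Answer: 5*t**2*sin(t) + 10*t*cos(t) - 10*sin(t).


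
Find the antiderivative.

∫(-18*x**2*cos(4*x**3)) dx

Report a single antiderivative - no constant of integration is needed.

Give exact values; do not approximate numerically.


Answer: -3*sin(4*x**3)/2.


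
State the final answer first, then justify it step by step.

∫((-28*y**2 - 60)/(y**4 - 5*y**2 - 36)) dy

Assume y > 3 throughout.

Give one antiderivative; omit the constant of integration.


The answer is -4*log(y - 3) + 4*log(y + 3) - 2*atan(y/2).
Step 1. Decompose ∫((-28*y**2 - 60)/(y**4 - 5*y**2 - 36)) dy by partial fractions, (-28*y**2 - 60)/(y**4 - 5*y**2 - 36) = -4/(y**2 + 4) + 4/(y + 3) - 4/(y - 3): now ∫(-4/(y - 3)) dy + ∫(4/(y + 3)) dy + ∫(-4/(y**2 + 4)) dy.
Step 2. Evaluate the standard form [assuming y > 3]: now -4*log(y - 3) + ∫(4/(y + 3)) dy + ∫(-4/(y**2 + 4)) dy.
Step 3. Evaluate the standard form [assuming y > -3]: now -4*log(y - 3) + 4*log(y + 3) + ∫(-4/(y**2 + 4)) dy.
Step 4. Evaluate the standard form: now -4*log(y - 3) + 4*log(y + 3) - 2*atan(y/2).
Answer: -4*log(y - 3) + 4*log(y + 3) - 2*atan(y/2).


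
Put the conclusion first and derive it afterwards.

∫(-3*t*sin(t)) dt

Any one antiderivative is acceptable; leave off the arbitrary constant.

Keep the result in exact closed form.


The answer is 3*t*cos(t) - 3*sin(t).
Step 1. Integrate ∫(-3*t*sin(t)) dt by parts with u = t, dv = (-3*sin(t)) dt, so v = 3*cos(t): now 3*t*cos(t) + ∫(-3*cos(t)) dt.
Step 2. Evaluate the standard form: now 3*t*cos(t) - 3*sin(t).
Answer: 3*t*cos(t) - 3*sin(t).


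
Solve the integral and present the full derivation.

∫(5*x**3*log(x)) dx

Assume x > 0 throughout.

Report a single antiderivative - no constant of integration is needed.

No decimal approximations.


Step 1. Integrate ∫(5*x**3*log(x)) dx by parts with u = log(x), dv = (5*x**3) dx, so v = 5*x**4/4 [assuming x > 0]: now 5*x**4*log(x)/4 + ∫(-5*x**3/4) dx.
Step 2. Evaluate the standard form: now 5*x**4*log(x)/4 - 5*x**4/16.
Answer: 5*x**4*log(x)/4 - 5*x**4/16.


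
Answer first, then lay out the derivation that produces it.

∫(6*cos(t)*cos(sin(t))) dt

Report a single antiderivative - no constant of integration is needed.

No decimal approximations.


The answer is 6*sin(sin(t)).
Step 1. Substitute u = sin(t), turning ∫(6*cos(t)*cos(sin(t))) dt into ∫(6*cos(u)) du: now ∫(6*cos(u)) du.
Step 2. Evaluate the standard form: now 6*sin(u).
Step 3. Substitute back u = sin(t): now 6*sin(sin(t)).
Answer: 6*sin(sin(t)).


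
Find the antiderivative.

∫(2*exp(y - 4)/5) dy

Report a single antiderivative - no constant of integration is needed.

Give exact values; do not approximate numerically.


Answer: 2*exp(y - 4)/5.


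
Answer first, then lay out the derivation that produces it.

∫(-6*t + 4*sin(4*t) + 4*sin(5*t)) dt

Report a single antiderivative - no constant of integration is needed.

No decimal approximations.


The answer is -3*t**2 - cos(4*t) - 4*cos(5*t)/5.
Step 1. Rewrite: now ∫(-6*t) dt + ∫(4*sin(4*t)) dt + ∫(4*sin(5*t)) dt.
Step 2. Evaluate the standard form: now -3*t**2 + ∫(4*sin(4*t)) dt + ∫(4*sin(5*t)) dt.
Step 3. Evaluate the standard form: now -3*t**2 - cos(4*t) + ∫(4*sin(5*t)) dt.
Step 4. Evaluate the standard form: now -3*t**2 - cos(4*t) - 4*cos(5*t)/5.
Answer: -3*t**2 - cos(4*t) - 4*cos(5*t)/5.


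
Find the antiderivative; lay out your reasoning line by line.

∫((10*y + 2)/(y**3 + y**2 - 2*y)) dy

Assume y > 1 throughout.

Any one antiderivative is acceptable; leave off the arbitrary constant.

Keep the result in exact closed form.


Step 1. Decompose ∫((10*y + 2)/(y**3 + y**2 - 2*y)) dy by partial fractions, (10*y + 2)/(y**3 + y**2 - 2*y) = -3/(y + 2) + 4/(y - 1) - 1/y: now ∫(-1/y) dy + ∫(4/(y - 1)) dy + ∫(-3/(y + 2)) dy.
Step 2. Evaluate the standard form [assuming y > -2]: now -3*log(y + 2) + ∫(-1/y) dy + ∫(4/(y - 1)) dy.
Step 3. Evaluate the standard form [assuming y > 0]: now -log(y) - 3*log(y + 2) + ∫(4/(y - 1)) dy.
Step 4. Evaluate the standard form [assuming y > 1]: now -log(y) + 4*log(y - 1) - 3*log(y + 2).
Answer: -log(y) + 4*log(y - 1) - 3*log(y + 2).


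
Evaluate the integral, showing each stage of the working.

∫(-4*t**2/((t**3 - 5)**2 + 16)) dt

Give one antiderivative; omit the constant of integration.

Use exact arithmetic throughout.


Step 1. Substitute u = t**3 - 5, turning ∫(-4*t**2/((t**3 - 5)**2 + 16)) dt into ∫(-4/(3*(u**2 + 16))) du: now ∫(-4/(3*(u**2 + 16))) du.
Step 2. Evaluate the standard form: now -atan(u/4)/3.
Step 3. Substitute back u = t**3 - 5: now -atan(t**3/4 - 5/4)/3.
Answer: -atan(t**3/4 - 5/4)/3.


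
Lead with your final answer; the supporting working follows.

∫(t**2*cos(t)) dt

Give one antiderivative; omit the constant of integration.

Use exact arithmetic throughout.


The answer is t**2*sin(t) + 2*t*cos(t) - 2*sin(t).
Step 1. Integrate ∫(t**2*cos(t)) dt by parts with u = t**2, dv = (cos(t)) dt, so v = sin(t): now t**2*sin(t) + ∫(-2*t*sin(t)) dt.
Step 2. Integrate ∫(-2*t*sin(t)) dt by parts with u = t, dv = (-2*sin(t)) dt, so v = 2*cos(t): now t**2*sin(t) + 2*t*cos(t) + ∫(-2*cos(t)) dt.
Step 3. Evaluate the standard form: now t**2*sin(t) + 2*t*cos(t) - 2*sin(t).
Answer: t**2*sin(t) + 2*t*cos(t) - 2*sin(t).


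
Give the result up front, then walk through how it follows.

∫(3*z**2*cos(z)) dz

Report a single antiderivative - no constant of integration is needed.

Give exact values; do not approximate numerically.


The answer is 3*z**2*sin(z) + 6*z*cos(z) - 6*sin(z).
Step 1. Integrate ∫(3*z**2*cos(z)) dz by parts with u = z**2, dv = (3*cos(z)) dz, so v = 3*sin(z): now 3*z**2*sin(z) + ∫(-6*z*sin(z)) dz.
Step 2. Integrate ∫(-6*z*sin(z)) dz by parts with u = z, dv = (-6*sin(z)) dz, so v = 6*cos(z): now 3*z**2*sin(z) + 6*z*cos(z) + ∫(-6*cos(z)) dz.
Step 3. Evaluate the standard form: now 3*z**2*sin(z) + 6*z*cos(z) - 6*sin(z).
Answer: 3*z**2*sin(z) + 6*z*cos(z) - 6*sin(z).


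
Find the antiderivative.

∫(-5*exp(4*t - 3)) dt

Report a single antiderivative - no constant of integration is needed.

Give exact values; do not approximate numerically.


Answer: -5*exp(4*t - 3)/4.


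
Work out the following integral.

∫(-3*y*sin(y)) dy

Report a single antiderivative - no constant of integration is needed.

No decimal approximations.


Answer: 3*y*cos(y) - 3*sin(y).


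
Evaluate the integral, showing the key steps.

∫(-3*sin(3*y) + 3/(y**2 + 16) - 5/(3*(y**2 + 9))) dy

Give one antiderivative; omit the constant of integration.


Step 1. Rewrite: now ∫(-5/(3*(y**2 + 9))) dy + ∫(3/(y**2 + 16)) dy + ∫(-3*sin(3*y)) dy.
Step 2. Evaluate the standard form: now cos(3*y) + ∫(-5/(3*(y**2 + 9))) dy + ∫(3/(y**2 + 16)) dy.
Step 3. Evaluate the standard form: now cos(3*y) + 3*atan(y/4)/4 + ∫(-5/(3*(y**2 + 9))) dy.
Step 4. Evaluate the standard form: now cos(3*y) + 3*atan(y/4)/4 - 5*atan(y/3)/9.
Answer: cos(3*y) + 3*atan(y/4)/4 - 5*atan(y/3)/9.


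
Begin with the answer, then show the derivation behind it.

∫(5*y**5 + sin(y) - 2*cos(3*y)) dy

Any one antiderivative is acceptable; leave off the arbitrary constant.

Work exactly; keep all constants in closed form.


The answer is 5*y**6/6 - 2*sin(3*y)/3 - cos(y).
Step 1. Rewrite: now ∫(5*y**5) dy + ∫(sin(y)) dy + ∫(-2*cos(3*y)) dy.
Step 2. Evaluate the standard form: now -2*sin(3*y)/3 + ∫(5*y**5) dy + ∫(sin(y)) dy.
Step 3. Evaluate the standard form: now 5*y**6/6 - 2*sin(3*y)/3 + ∫(sin(y)) dy.
Step 4. Evaluate the standard form: now 5*y**6/6 - 2*sin(3*y)/3 - cos(y).
Answer: 5*y**6/6 - 2*sin(3*y)/3 - cos(y).


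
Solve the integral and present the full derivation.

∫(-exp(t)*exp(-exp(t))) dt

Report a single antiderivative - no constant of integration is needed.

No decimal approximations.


Step 1. Substitute u = exp(t), turning ∫(-exp(t)*exp(-exp(t))) dt into ∫(-exp(-u)) du: now ∫(-exp(-u)) du.
Step 2. Evaluate the standard form: now exp(-u).
Step 3. Substitute back u = exp(t): now exp(-exp(t)).
Answer: exp(-exp(t)).


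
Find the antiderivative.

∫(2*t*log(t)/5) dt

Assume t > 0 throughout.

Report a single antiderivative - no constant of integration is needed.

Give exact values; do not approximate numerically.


Answer: t**2*log(t)/5 - t**2/10.


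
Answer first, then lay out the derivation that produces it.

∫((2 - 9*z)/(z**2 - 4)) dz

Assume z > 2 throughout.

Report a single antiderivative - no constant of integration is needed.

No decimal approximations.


The answer is -4*log(z - 2) - 5*log(z + 2).
Step 1. Decompose ∫((2 - 9*z)/(z**2 - 4)) dz by partial fractions, (2 - 9*z)/(z**2 - 4) = -5/(z + 2) - 4/(z - 2): now ∫(-4/(z - 2)) dz + ∫(-5/(z + 2)) dz.
Step 2. Evaluate the standard form [assuming z > 2]: now -4*log(z - 2) + ∫(-5/(z + 2)) dz.
Step 3. Evaluate the standard form [assuming z > -2]: now -4*log(z - 2) - 5*log(z + 2).
Answer: -4*log(z - 2) - 5*log(z + 2).


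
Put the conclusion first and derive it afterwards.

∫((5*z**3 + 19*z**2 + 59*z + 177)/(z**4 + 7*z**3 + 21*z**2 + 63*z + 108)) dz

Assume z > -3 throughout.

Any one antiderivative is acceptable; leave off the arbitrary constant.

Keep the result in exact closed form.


The answer is 2*log(z + 3) + 3*log(z + 4) + 2*atan(z/3)/3.
Step 1. Decompose ∫((5*z**3 + 19*z**2 + 59*z + 177)/(z**4 + 7*z**3 + 21*z**2 + 63*z + 108)) dz by partial fractions, (5*z**3 + 19*z**2 + 59*z + 177)/(z**4 + 7*z**3 + 21*z**2 + 63*z + 108) = 2/(z**2 + 9) + 3/(z + 4) + 2/(z + 3): now ∫(2/(z + 3)) dz + ∫(3/(z + 4)) dz + ∫(2/(z**2 + 9)) dz.
Step 2. Evaluate the standard form [assuming z > -4]: now 3*log(z + 4) + ∫(2/(z + 3)) dz + ∫(2/(z**2 + 9)) dz.
Step 3. Evaluate the standard form [assuming z > -3]: now 2*log(z + 3) + 3*log(z + 4) + ∫(2/(z**2 + 9)) dz.
Step 4. Evaluate the standard form: now 2*log(z + 3) + 3*log(z + 4) + 2*atan(z/3)/3.
Answer: 2*log(z + 3) + 3*log(z + 4) + 2*atan(z/3)/3.


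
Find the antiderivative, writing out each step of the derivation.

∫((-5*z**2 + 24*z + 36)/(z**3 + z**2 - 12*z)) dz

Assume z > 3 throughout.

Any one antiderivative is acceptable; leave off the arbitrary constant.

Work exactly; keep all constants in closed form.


Step 1. Decompose ∫((-5*z**2 + 24*z + 36)/(z**3 + z**2 - 12*z)) dz by partial fractions, (-5*z**2 + 24*z + 36)/(z**3 + z**2 - 12*z) = -5/(z + 4) + 3/(z - 3) - 3/z: now ∫(-3/z) dz + ∫(3/(z - 3)) dz + ∫(-5/(z + 4)) dz.
Step 2. Evaluate the standard form [assuming z > 0]: now -3*log(z) + ∫(3/(z - 3)) dz + ∫(-5/(z + 4)) dz.
Step 3. Evaluate the standard form [assuming z > -4]: now -3*log(z) - 5*log(z + 4) + ∫(3/(z - 3)) dz.
Step 4. Evaluate the standard form [assuming z > 3]: now -3*log(z) + 3*log(z - 3) - 5*log(z + 4).
Answer: -3*log(z) + 3*log(z - 3) - 5*log(z + 4).


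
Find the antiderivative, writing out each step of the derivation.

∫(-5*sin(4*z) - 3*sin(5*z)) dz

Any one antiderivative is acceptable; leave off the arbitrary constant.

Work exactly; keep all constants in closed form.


Step 1. Rewrite: now ∫(-5*sin(4*z)) dz + ∫(-3*sin(5*z)) dz.
Step 2. Evaluate the standard form: now 3*cos(5*z)/5 + ∫(-5*sin(4*z)) dz.
Step 3. Evaluate the standard form: now 5*cos(4*z)/4 + 3*cos(5*z)/5.
Answer: 5*cos(4*z)/4 + 3*cos(5*z)/5.


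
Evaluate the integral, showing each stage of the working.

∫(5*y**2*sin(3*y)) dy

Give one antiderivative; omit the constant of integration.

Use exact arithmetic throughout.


Step 1. Integrate ∫(5*y**2*sin(3*y)) dy by parts with u = y**2, dv = (5*sin(3*y)) dy, so v = -5*cos(3*y)/3: now -5*y**2*cos(3*y)/3 + ∫(10*y*cos(3*y)/3) dy.
Step 2. Integrate ∫(10*y*cos(3*y)/3) dy by parts with u = y, dv = (10*cos(3*y)/3) dy, so v = 10*sin(3*y)/9: now -5*y**2*cos(3*y)/3 + 10*y*sin(3*y)/9 + ∫(-10*sin(3*y)/9) dy.
Step 3. Evaluate the standard form: now -5*y**2*cos(3*y)/3 + 10*y*sin(3*y)/9 + 10*cos(3*y)/27.
Answer: -5*y**2*cos(3*y)/3 + 10*y*sin(3*y)/9 + 10*cos(3*y)/27.


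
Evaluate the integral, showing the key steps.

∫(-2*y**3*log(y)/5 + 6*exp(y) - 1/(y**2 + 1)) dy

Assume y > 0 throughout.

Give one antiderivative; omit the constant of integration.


Step 1. Rewrite: now ∫(-2*y**3*log(y)/5) dy + ∫(-1/(y**2 + 1)) dy + ∫(6*exp(y)) dy.
Step 2. Evaluate the standard form: now 6*exp(y) + ∫(-2*y**3*log(y)/5) dy + ∫(-1/(y**2 + 1)) dy.
Step 3. Integrate ∫(-2*y**3*log(y)/5) dy by parts with u = log(y), dv = (-2*y**3/5) dy, so v = -y**4/10 [assuming y > 0]: now -y**4*log(y)/10 + 6*exp(y) + ∫(y**3/10) dy + ∫(-1/(y**2 + 1)) dy.
Step 4. Evaluate the standard form: now -y**4*log(y)/10 + y**4/40 + 6*exp(y) + ∫(-1/(y**2 + 1)) dy.
Step 5. Evaluate the standard form: now -y**4*log(y)/10 + y**4/40 + 6*exp(y) - atan(y).
Answer: -y**4*log(y)/10 + y**4/40 + 6*exp(y) - atan(y).


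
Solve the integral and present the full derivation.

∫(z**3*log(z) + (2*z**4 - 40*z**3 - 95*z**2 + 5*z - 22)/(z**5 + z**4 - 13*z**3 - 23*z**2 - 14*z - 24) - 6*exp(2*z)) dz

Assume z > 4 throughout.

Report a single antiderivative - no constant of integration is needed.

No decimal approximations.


Step 1. Rewrite: now ∫(z**3*log(z)) dz + ∫((2*z**4 - 40*z**3 - 95*z**2 + 5*z - 22)/(z**5 + z**4 - 13*z**3 - 23*z**2 - 14*z - 24)) dz + ∫(-6*exp(2*z)) dz.
Step 2. Decompose ∫((2*z**4 - 40*z**3 - 95*z**2 + 5*z - 22)/(z**5 + z**4 - 13*z**3 - 23*z**2 - 14*z - 24)) dz by partial fractions, (2*z**4 - 40*z**3 - 95*z**2 + 5*z - 22)/(z**5 + z**4 - 13*z**3 - 23*z**2 - 14*z - 24) = -3/(z**2 + 1) + 5/(z + 3) + 2/(z + 2) - 5/(z - 4): now ∫(z**3*log(z)) dz + ∫(-5/(z - 4)) dz + ∫(2/(z + 2)) dz + ∫(5/(z + 3)) dz + ∫(-3/(z**2 + 1)) dz + ∫(-6*exp(2*z)) dz.
Step 3. Evaluate the standard form [assuming z > -2]: now 2*log(z + 2) + ∫(z**3*log(z)) dz + ∫(-5/(z - 4)) dz + ∫(5/(z + 3)) dz + ∫(-3/(z**2 + 1)) dz + ∫(-6*exp(2*z)) dz.
Step 4. Evaluate the standard form [assuming z > -3]: now 2*log(z + 2) + 5*log(z + 3) + ∫(z**3*log(z)) dz + ∫(-5/(z - 4)) dz + ∫(-3/(z**2 + 1)) dz + ∫(-6*exp(2*z)) dz.
Step 5. Evaluate the standard form [assuming z > 4]: now -5*log(z - 4) + 2*log(z + 2) + 5*log(z + 3) + ∫(z**3*log(z)) dz + ∫(-3/(z**2 + 1)) dz + ∫(-6*exp(2*z)) dz.
Step 6. Evaluate the standard form: now -5*log(z - 4) + 2*log(z + 2) + 5*log(z + 3) - 3*atan(z) + ∫(z**3*log(z)) dz + ∫(-6*exp(2*z)) dz.
Step 7. Integrate ∫(z**3*log(z)) dz by parts with u = log(z), dv = (z**3) dz, so v = z**4/4 [assuming z > 0]: now z**4*log(z)/4 - 5*log(z - 4) + 2*log(z + 2) + 5*log(z + 3) - 3*atan(z) + ∫(-z**3/4) dz + ∫(-6*exp(2*z)) dz.
Step 8. Evaluate the standard form: now z**4*log(z)/4 - z**4/16 - 5*log(z - 4) + 2*log(z + 2) + 5*log(z + 3) - 3*atan(z) + ∫(-6*exp(2*z)) dz.
Step 9. Evaluate the standard form: now z**4*log(z)/4 - z**4/16 - 3*exp(2*z) - 5*log(z - 4) + 2*log(z + 2) + 5*log(z + 3) - 3*atan(z).
Answer: z**4*log(z)/4 - z**4/16 - 3*exp(2*z) - 5*log(z - 4) + 2*log(z + 2) + 5*log(z + 3) - 3*atan(z).


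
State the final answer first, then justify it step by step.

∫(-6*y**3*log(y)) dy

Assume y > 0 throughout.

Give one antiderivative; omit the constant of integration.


The answer is -3*y**4*log(y)/2 + 3*y**4/8.
Step 1. Integrate ∫(-6*y**3*log(y)) dy by parts with u = log(y), dv = (-6*y**3) dy, so v = -3*y**4/2 [assuming y > 0]: now -3*y**4*log(y)/2 + ∫(3*y**3/2) dy.
Step 2. Evaluate the standard form: now -3*y**4*log(y)/2 + 3*y**4/8.
Answer: -3*y**4*log(y)/2 + 3*y**4/8.


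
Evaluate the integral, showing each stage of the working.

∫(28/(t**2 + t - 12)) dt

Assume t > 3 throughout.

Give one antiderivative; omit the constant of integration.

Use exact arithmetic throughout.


Step 1. Decompose ∫(28/(t**2 + t - 12)) dt by partial fractions, 28/(t**2 + t - 12) = -4/(t + 4) + 4/(t - 3): now ∫(4/(t - 3)) dt + ∫(-4/(t + 4)) dt.
Step 2. Evaluate the standard form [assuming t > -4]: now -4*log(t + 4) + ∫(4/(t - 3)) dt.
Step 3. Evaluate the standard form [assuming t > 3]: now 4*log(t - 3) - 4*log(t + 4).
Answer: 4*log(t - 3) - 4*log(t + 4).


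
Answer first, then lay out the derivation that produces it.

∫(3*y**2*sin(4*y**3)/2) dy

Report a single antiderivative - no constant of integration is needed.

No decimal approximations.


The answer is -cos(4*y**3)/8.
Step 1. Substitute u = y**3, turning ∫(3*y**2*sin(4*y**3)/2) dy into ∫(sin(4*u)/2) du: now ∫(sin(4*u)/2) du.
Step 2. Evaluate the standard form: now -cos(4*u)/8.
Step 3. Substitute back u = y**3: now -cos(4*y**3)/8.
Answer: -cos(4*y**3)/8.


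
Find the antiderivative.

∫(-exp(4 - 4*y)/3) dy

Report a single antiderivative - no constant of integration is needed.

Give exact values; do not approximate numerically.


Answer: exp(4 - 4*y)/12.


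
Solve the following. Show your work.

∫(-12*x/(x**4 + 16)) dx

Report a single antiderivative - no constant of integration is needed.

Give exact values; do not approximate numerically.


Step 1. Substitute u = x**2, turning ∫(-12*x/(x**4 + 16)) dx into ∫(-6/(u**2 + 16)) du: now ∫(-6/(u**2 + 16)) du.
Step 2. Evaluate the standard form: now -3*atan(u/4)/2.
Step 3. Substitute back u = x**2: now -3*atan(x**2/4)/2.
Answer: -3*atan(x**2/4)/2.


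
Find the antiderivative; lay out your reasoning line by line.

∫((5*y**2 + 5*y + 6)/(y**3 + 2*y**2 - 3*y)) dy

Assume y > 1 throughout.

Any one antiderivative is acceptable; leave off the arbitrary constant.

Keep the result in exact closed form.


Step 1. Decompose ∫((5*y**2 + 5*y + 6)/(y**3 + 2*y**2 - 3*y)) dy by partial fractions, (5*y**2 + 5*y + 6)/(y**3 + 2*y**2 - 3*y) = 3/(y + 3) + 4/(y - 1) - 2/y: now ∫(-2/y) dy + ∫(4/(y - 1)) dy + ∫(3/(y + 3)) dy.
Step 2. Evaluate the standard form [assuming y > 0]: now -2*log(y) + ∫(4/(y - 1)) dy + ∫(3/(y + 3)) dy.
Step 3. Evaluate the standard form [assuming y > 1]: now -2*log(y) + 4*log(y - 1) + ∫(3/(y + 3)) dy.
Step 4. Evaluate the standard form [assuming y > -3]: now -2*log(y) + 4*log(y - 1) + 3*log(y + 3).
Answer: -2*log(y) + 4*log(y - 1) + 3*log(y + 3).


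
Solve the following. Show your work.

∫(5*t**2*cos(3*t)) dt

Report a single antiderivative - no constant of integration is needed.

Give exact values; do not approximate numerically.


Step 1. Integrate ∫(5*t**2*cos(3*t)) dt by parts with u = t**2, dv = (5*cos(3*t)) dt, so v = 5*sin(3*t)/3: now 5*t**2*sin(3*t)/3 + ∫(-10*t*sin(3*t)/3) dt.
Step 2. Integrate ∫(-10*t*sin(3*t)/3) dt by parts with u = t, dv = (-10*sin(3*t)/3) dt, so v = 10*cos(3*t)/9: now 5*t**2*sin(3*t)/3 + 10*t*cos(3*t)/9 + ∫(-10*cos(3*t)/9) dt.
Step 3. Evaluate the standard form: now 5*t**2*sin(3*t)/3 + 10*t*cos(3*t)/9 - 10*sin(3*t)/27.
Answer: 5*t**2*sin(3*t)/3 + 10*t*cos(3*t)/9 - 10*sin(3*t)/27.


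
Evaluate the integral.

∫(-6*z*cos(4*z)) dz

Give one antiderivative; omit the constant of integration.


Answer: -3*z*sin(4*z)/2 - 3*cos(4*z)/8.


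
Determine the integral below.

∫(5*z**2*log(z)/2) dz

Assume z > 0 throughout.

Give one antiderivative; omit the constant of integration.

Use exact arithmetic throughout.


Answer: 5*z**3*log(z)/6 - 5*z**3/18.


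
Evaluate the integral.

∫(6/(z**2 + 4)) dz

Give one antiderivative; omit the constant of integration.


Answer: 3*atan(z/2).


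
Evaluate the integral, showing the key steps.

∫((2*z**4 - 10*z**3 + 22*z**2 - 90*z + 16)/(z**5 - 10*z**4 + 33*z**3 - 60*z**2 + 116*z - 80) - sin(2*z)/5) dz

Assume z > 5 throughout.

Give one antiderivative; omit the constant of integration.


Step 1. Rewrite: now ∫((2*z**4 - 10*z**3 + 22*z**2 - 90*z + 16)/(z**5 - 10*z**4 + 33*z**3 - 60*z**2 + 116*z - 80)) dz + ∫(-sin(2*z)/5) dz.
Step 2. Evaluate the standard form: now cos(2*z)/10 + ∫((2*z**4 - 10*z**3 + 22*z**2 - 90*z + 16)/(z**5 - 10*z**4 + 33*z**3 - 60*z**2 + 116*z - 80)) dz.
Step 3. Decompose ∫((2*z**4 - 10*z**3 + 22*z**2 - 90*z + 16)/(z**5 - 10*z**4 + 33*z**3 - 60*z**2 + 116*z - 80)) dz by partial fractions, (2*z**4 - 10*z**3 + 22*z**2 - 90*z + 16)/(z**5 - 10*z**4 + 33*z**3 - 60*z**2 + 116*z - 80) = -2/(z**2 + 4) - 1/(z - 1) + 2/(z - 4) + 1/(z - 5): now cos(2*z)/10 + ∫(1/(z - 5)) dz + ∫(2/(z - 4)) dz + ∫(-1/(z - 1)) dz + ∫(-2/(z**2 + 4)) dz.
Step 4. Evaluate the standard form [assuming z > 4]: now 2*log(z - 4) + cos(2*z)/10 + ∫(1/(z - 5)) dz + ∫(-1/(z - 1)) dz + ∫(-2/(z**2 + 4)) dz.
Step 5. Evaluate the standard form [assuming z > 5]: now log(z - 5) + 2*log(z - 4) + cos(2*z)/10 + ∫(-1/(z - 1)) dz + ∫(-2/(z**2 + 4)) dz.
Step 6. Evaluate the standard form [assuming z > 1]: now log(z - 5) + 2*log(z - 4) - log(z - 1) + cos(2*z)/10 + ∫(-2/(z**2 + 4)) dz.
Step 7. Evaluate the standard form: now log(z - 5) + 2*log(z - 4) - log(z - 1) + cos(2*z)/10 - atan(z/2).
Answer: log(z - 5) + 2*log(z - 4) - log(z - 1) + cos(2*z)/10 - atan(z/2).


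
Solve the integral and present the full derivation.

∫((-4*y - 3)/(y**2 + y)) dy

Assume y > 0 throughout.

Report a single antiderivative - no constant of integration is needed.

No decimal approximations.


Step 1. Decompose ∫((-4*y - 3)/(y**2 + y)) dy by partial fractions, (-4*y - 3)/(y**2 + y) = -1/(y + 1) - 3/y: now ∫(-3/y) dy + ∫(-1/(y + 1)) dy.
Step 2. Evaluate the standard form [assuming y > -1]: now -log(y + 1) + ∫(-3/y) dy.
Step 3. Evaluate the standard form [assuming y > 0]: now -3*log(y) - log(y + 1).
Answer: -3*log(y) - log(y + 1).


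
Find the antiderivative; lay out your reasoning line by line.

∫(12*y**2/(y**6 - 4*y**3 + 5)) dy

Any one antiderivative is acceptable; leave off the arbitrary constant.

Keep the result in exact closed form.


Step 1. Substitute u = y**3 - 2, turning ∫(12*y**2/(y**6 - 4*y**3 + 5)) dy into ∫(4/(u**2 + 1)) du: now ∫(4/(u**2 + 1)) du.
Step 2. Evaluate the standard form: now 4*atan(u).
Step 3. Substitute back u = y**3 - 2: now 4*atan(y**3 - 2).
Answer: 4*atan(y**3 - 2).


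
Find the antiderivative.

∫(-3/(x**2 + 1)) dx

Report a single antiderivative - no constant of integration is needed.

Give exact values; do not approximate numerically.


Answer: -3*atan(x).


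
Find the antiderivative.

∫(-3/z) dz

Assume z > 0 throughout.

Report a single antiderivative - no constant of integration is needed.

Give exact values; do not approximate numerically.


Answer: -3*log(z).


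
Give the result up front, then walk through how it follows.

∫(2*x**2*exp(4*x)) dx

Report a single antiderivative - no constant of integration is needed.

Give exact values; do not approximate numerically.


The answer is x**2*exp(4*x)/2 - x*exp(4*x)/4 + exp(4*x)/16.
Step 1. Integrate ∫(2*x**2*exp(4*x)) dx by parts with u = x**2, dv = (2*exp(4*x)) dx, so v = exp(4*x)/2: now x**2*exp(4*x)/2 + ∫(-x*exp(4*x)) dx.
Step 2. Integrate ∫(-x*exp(4*x)) dx by parts with u = x, dv = (-exp(4*x)) dx, so v = -exp(4*x)/4: now x**2*exp(4*x)/2 - x*exp(4*x)/4 + ∫(exp(4*x)/4) dx.
Step 3. Evaluate the standard form: now x**2*exp(4*x)/2 - x*exp(4*x)/4 + exp(4*x)/16.
Answer: x**2*exp(4*x)/2 - x*exp(4*x)/4 + exp(4*x)/16.


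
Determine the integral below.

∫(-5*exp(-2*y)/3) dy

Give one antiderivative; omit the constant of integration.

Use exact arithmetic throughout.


Answer: 5*exp(-2*y)/6.


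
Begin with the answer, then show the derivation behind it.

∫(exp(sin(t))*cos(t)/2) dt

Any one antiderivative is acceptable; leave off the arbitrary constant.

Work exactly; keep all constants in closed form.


The answer is exp(sin(t))/2.
Step 1. Substitute u = sin(t), turning ∫(exp(sin(t))*cos(t)/2) dt into ∫(exp(u)/2) du: now ∫(exp(u)/2) du.
Step 2. Evaluate the standard form: now exp(u)/2.
Step 3. Substitute back u = sin(t): now exp(sin(t))/2.
Answer: exp(sin(t))/2.


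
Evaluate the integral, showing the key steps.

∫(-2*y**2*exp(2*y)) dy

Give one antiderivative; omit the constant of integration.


Step 1. Integrate ∫(-2*y**2*exp(2*y)) dy by parts with u = y**2, dv = (-2*exp(2*y)) dy, so v = -exp(2*y): now -y**2*exp(2*y) + ∫(2*y*exp(2*y)) dy.
Step 2. Integrate ∫(2*y*exp(2*y)) dy by parts with u = y, dv = (2*exp(2*y)) dy, so v = exp(2*y): now -y**2*exp(2*y) + y*exp(2*y) + ∫(-exp(2*y)) dy.
Step 3. Evaluate the standard form: now -y**2*exp(2*y) + y*exp(2*y) - exp(2*y)/2.
Answer: -y**2*exp(2*y) + y*exp(2*y) - exp(2*y)/2.


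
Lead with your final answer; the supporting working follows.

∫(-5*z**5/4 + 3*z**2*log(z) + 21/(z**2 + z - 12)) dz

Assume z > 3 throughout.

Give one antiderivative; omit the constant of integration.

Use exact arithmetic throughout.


The answer is -5*z**6/24 + z**3*log(z) - z**3/3 + 3*log(z - 3) - 3*log(z + 4).
Step 1. Rewrite: now ∫(-5*z**5/4) dz + ∫(3*z**2*log(z)) dz + ∫(21/(z**2 + z - 12)) dz.
Step 2. Evaluate the standard form: now -5*z**6/24 + ∫(3*z**2*log(z)) dz + ∫(21/(z**2 + z - 12)) dz.
Step 3. Integrate ∫(3*z**2*log(z)) dz by parts with u = log(z), dv = (3*z**2) dz, so v = z**3 [assuming z > 0]: now -5*z**6/24 + z**3*log(z) + ∫(-z**2) dz + ∫(21/(z**2 + z - 12)) dz.
Step 4. Evaluate the standard form: now -5*z**6/24 + z**3*log(z) - z**3/3 + ∫(21/(z**2 + z - 12)) dz.
Step 5. Decompose ∫(21/(z**2 + z - 12)) dz by partial fractions, 21/(z**2 + z - 12) = -3/(z + 4) + 3/(z - 3): now -5*z**6/24 + z**3*log(z) - z**3/3 + ∫(3/(z - 3)) dz + ∫(-3/(z + 4)) dz.
Step 6. Evaluate the standard form [assuming z > 3]: now -5*z**6/24 + z**3*log(z) - z**3/3 + 3*log(z - 3) + ∫(-3/(z + 4)) dz.
Step 7. Evaluate the standard form [assuming z > -4]: now -5*z**6/24 + z**3*log(z) - z**3/3 + 3*log(z - 3) - 3*log(z + 4).
Answer: -5*z**6/24 + z**3*log(z) - z**3/3 + 3*log(z - 3) - 3*log(z + 4).


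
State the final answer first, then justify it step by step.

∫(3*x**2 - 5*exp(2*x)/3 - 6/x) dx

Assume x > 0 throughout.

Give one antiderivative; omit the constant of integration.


The answer is x**3 - 5*exp(2*x)/6 - 6*log(x).
Step 1. Rewrite: now ∫(-6/x) dx + ∫(3*x**2) dx + ∫(-5*exp(2*x)/3) dx.
Step 2. Evaluate the standard form [assuming x > 0]: now -6*log(x) + ∫(3*x**2) dx + ∫(-5*exp(2*x)/3) dx.
Step 3. Evaluate the standard form: now x**3 - 6*log(x) + ∫(-5*exp(2*x)/3) dx.
Step 4. Evaluate the standard form: now x**3 - 5*exp(2*x)/6 - 6*log(x).
Answer: x**3 - 5*exp(2*x)/6 - 6*log(x).


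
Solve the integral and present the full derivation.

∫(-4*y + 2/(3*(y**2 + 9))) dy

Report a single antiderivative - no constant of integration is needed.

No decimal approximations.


Step 1. Rewrite: now ∫(-4*y) dy + ∫(2/(3*(y**2 + 9))) dy.
Step 2. Evaluate the standard form: now -2*y**2 + ∫(2/(3*(y**2 + 9))) dy.
Step 3. Evaluate the standard form: now -2*y**2 + 2*atan(y/3)/9.
Answer: -2*y**2 + 2*atan(y/3)/9.


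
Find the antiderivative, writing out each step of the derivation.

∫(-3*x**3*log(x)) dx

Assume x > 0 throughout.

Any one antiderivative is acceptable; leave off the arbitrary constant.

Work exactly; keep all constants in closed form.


Step 1. Integrate ∫(-3*x**3*log(x)) dx by parts with u = log(x), dv = (-3*x**3) dx, so v = -3*x**4/4 [assuming x > 0]: now -3*x**4*log(x)/4 + ∫(3*x**3/4) dx.
Step 2. Evaluate the standard form: now -3*x**4*log(x)/4 + 3*x**4/16.
Answer: -3*x**4*log(x)/4 + 3*x**4/16.


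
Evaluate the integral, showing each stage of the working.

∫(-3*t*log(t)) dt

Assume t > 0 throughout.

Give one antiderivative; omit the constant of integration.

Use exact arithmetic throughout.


Step 1. Integrate ∫(-3*t*log(t)) dt by parts with u = log(t), dv = (-3*t) dt, so v = -3*t**2/2 [assuming t > 0]: now -3*t**2*log(t)/2 + ∫(3*t/2) dt.
Step 2. Evaluate the standard form: now -3*t**2*log(t)/2 + 3*t**2/4.
Answer: -3*t**2*log(t)/2 + 3*t**2/4.


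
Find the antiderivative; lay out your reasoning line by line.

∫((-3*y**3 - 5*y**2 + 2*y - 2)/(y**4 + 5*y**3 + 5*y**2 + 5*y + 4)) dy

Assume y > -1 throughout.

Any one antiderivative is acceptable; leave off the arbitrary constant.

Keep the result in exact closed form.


Step 1. Decompose ∫((-3*y**3 - 5*y**2 + 2*y - 2)/(y**4 + 5*y**3 + 5*y**2 + 5*y + 4)) dy by partial fractions, (-3*y**3 - 5*y**2 + 2*y - 2)/(y**4 + 5*y**3 + 5*y**2 + 5*y + 4) = 1/(y**2 + 1) - 2/(y + 4) - 1/(y + 1): now ∫(-1/(y + 1)) dy + ∫(-2/(y + 4)) dy + ∫(1/(y**2 + 1)) dy.
Step 2. Evaluate the standard form [assuming y > -4]: now -2*log(y + 4) + ∫(-1/(y + 1)) dy + ∫(1/(y**2 + 1)) dy.
Step 3. Evaluate the standard form [assuming y > -1]: now -log(y + 1) - 2*log(y + 4) + ∫(1/(y**2 + 1)) dy.
Step 4. Evaluate the standard form: now -log(y + 1) - 2*log(y + 4) + atan(y).
Answer: -log(y + 1) - 2*log(y + 4) + atan(y).


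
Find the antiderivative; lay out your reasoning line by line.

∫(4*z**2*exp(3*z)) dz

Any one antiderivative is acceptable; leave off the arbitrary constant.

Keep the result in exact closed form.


Step 1. Integrate ∫(4*z**2*exp(3*z)) dz by parts with u = z**2, dv = (4*exp(3*z)) dz, so v = 4*exp(3*z)/3: now 4*z**2*exp(3*z)/3 + ∫(-8*z*exp(3*z)/3) dz.
Step 2. Integrate ∫(-8*z*exp(3*z)/3) dz by parts with u = z, dv = (-8*exp(3*z)/3) dz, so v = -8*exp(3*z)/9: now 4*z**2*exp(3*z)/3 - 8*z*exp(3*z)/9 + ∫(8*exp(3*z)/9) dz.
Step 3. Evaluate the standard form: now 4*z**2*exp(3*z)/3 - 8*z*exp(3*z)/9 + 8*exp(3*z)/27.
Answer: 4*z**2*exp(3*z)/3 - 8*z*exp(3*z)/9 + 8*exp(3*z)/27.
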